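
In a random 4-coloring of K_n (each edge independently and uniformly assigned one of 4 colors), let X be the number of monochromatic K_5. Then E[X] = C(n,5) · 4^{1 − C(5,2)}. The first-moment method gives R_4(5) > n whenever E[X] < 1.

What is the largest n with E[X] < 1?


We need C(n, 5) · 4^{1 − 10} < 1, i.e. C(n, 5) < 4^{10 − 1} = 262144.
Check values of n near the boundary:
  n = 30: C(30, 5) = 142506; 142506 < 262144? YES
  n = 31: C(31, 5) = 169911; 169911 < 262144? YES
  n = 32: C(32, 5) = 201376; 201376 < 262144? YES
  n = 33: C(33, 5) = 237336; 237336 < 262144? YES
  n = 34: C(34, 5) = 278256; 278256 < 262144? NO
  n = 35: C(35, 5) = 324632; 324632 < 262144? NO
The largest n with C(n, 5) < 262144 is n = 33 (where E[X] = 29667/32768 ≈ 0.9054). Hence R_4(5) > 33, i.e. R_4(5) ≥ 34.

Largest n = 33; hence R_4(5) > 33.


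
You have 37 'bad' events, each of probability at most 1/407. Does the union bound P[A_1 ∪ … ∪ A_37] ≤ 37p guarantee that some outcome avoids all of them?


Union bound: P[∪_{i=1}^{37} A_i] ≤ Σ_i P[A_i] ≤ 37·p = 37·(1/407) = 1/11.
Numerically: 1/11 ≈ 0.09091.
Is 1/11 < 1? YES.
Since P[∪ A_i] ≤ 1/11 < 1, the complement has P[∩ A_i^c] ≥ 1 − 1/11 = 10/11 > 0, so some outcome avoids every A_i.

37·p = 1/11 ≈ 0.09091; existence CERTIFIED by the union bound.


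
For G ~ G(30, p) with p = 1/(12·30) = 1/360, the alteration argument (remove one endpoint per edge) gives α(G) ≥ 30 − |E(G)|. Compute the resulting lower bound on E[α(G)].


E[|E(G)|] = C(30, 2)·p = 435 · (1/360) = 29/24.
E[α(G)] ≥ n − E[|E(G)|] = 30 − 29/24 = 691/24.
Numerically: ≈ 28.792.
(This is only a lower bound; the true E[α(G)] may be larger.)

E[α(G)] ≥ 691/24 ≈ 28.792.


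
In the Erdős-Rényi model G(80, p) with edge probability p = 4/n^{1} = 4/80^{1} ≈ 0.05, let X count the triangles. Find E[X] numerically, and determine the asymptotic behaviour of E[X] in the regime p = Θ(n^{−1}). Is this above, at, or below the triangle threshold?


Number of potential triangles: C(80, 3) = 82160.
Each occurs with probability p³ ≈ (0.05)³ ≈ 1.250000e-04.
By linearity: E[X] = C(80, 3)·p³ ≈ 82160 · 1.250000e-04 ≈ 10.2700.
Here α = 1, so p = 4/n is exactly at the triangle threshold p ~ 1/n. Asymptotically E[X] → c³/6 = 4³/6 = 32/3 ≈ 10.6667, a bounded constant. In this regime the triangle count is asymptotically Poisson(c³/6).

E[X] ≈ 10.2700; in regime p = Θ(1/n^{1}) E[X] stays bounded (at the triangle threshold p ~ 1/n).


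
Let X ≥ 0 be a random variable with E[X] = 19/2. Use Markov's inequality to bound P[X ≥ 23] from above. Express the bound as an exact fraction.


μ = E[X] = 19/2, a = 23.
Markov: P[X ≥ 23] ≤ μ/a = (19/2)/23 = 19/46.
Numerically: ≈ 0.413043.
(Since a = 23 > μ = 9.500000, the bound 19/46 is < 1 and informative.)

P[X ≥ 23] ≤ 19/46 ≈ 0.413043.


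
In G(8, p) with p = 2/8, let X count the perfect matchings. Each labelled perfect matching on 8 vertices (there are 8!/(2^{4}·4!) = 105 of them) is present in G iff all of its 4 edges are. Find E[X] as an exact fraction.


K_8 has 8!/(2^{4}·4!) = 105 labelled perfect matchings.
For each such perfect matching H, let X_H = 1 if all 4 edges of H are present in G. Then P[X_H = 1] = p^{4} = (1/4)^{4} = 1/256.
By linearity: E[X] = Σ_H E[X_H] = 105 · p^{4} = 105 · 1/256 = 105/256.
Numerically: E[X] ≈ 0.41.

E[X] = 105 · (1/4)^{4} = 105/256 ≈ 0.41.


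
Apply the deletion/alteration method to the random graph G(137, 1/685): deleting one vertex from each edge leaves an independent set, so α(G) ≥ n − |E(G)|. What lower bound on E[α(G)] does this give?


E[|E(G)|] = C(137, 2)·p = 9316 · (1/685) = 68/5.
E[α(G)] ≥ n − E[|E(G)|] = 137 − 68/5 = 617/5.
Numerically: ≈ 123.400000.
(This is only a lower bound; the true E[α(G)] may be larger.)

E[α(G)] ≥ 617/5 ≈ 123.400000.


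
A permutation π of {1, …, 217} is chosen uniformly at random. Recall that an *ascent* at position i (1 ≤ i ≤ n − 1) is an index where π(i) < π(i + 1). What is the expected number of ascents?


Write X = Σ X_I over i = 1, …, 216, with X_I the indicator of one ascent.
There are 216 indicators.
For each fixed i, the pair (π(i), π(i+1)) is a uniformly random ordered pair of distinct values from {1, …, 217}; by symmetry P[π(i) < π(i+1)] = 1/2.
By linearity: E[X] = 216 · (1/2) = (217 − 1) · (1/2) = 108 ≈ 108.00000.

E[X] = 108 = 108.00000.


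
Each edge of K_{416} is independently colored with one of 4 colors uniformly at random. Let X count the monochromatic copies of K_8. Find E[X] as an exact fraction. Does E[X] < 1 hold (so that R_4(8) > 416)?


E[X] = C(416, 8) · 4^{1 − 28} = 20788229335792620 · 4^{−27} = 20788229335792620/18014398509481984.
As a reduced fraction: E[X] = 5197057333948155/4503599627370496 ≈ 1.15398.
Is E[X] < 1? NO.
Since E[X] ≥ 1, the first-moment bound is inconclusive at n = 416; it does NOT by itself certify R_4(8) > 416.

E[X] = 5197057333948155/4503599627370496 ≈ 1.15398; E[X] ≥ 1; first-moment method inconclusive here.


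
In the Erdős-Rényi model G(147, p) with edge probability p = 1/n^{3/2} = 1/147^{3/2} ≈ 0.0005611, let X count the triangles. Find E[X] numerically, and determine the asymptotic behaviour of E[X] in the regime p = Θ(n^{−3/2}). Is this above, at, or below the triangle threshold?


Number of potential triangles: C(147, 3) = 518665.
Each occurs with probability p³ ≈ (0.0005611)³ ≈ 1.766331e-10.
By linearity: E[X] = C(147, 3)·p³ ≈ 518665 · 1.766331e-10 ≈ 0.0001.
Since α = 3/2 > 1, p = c/n^{3/2} = o(1/n) is below the triangle threshold p ~ 1/n. Asymptotically E[X] ~ (c³/6)·n^{3(1−α)} = (1³/6)·n^{-1.5} → 0, so by Markov's inequality G has no triangles w.h.p.

E[X] ≈ 0.0001; in regime p = Θ(1/n^{3/2}) E[X] tends to 0 (below the triangle threshold p ~ 1/n).


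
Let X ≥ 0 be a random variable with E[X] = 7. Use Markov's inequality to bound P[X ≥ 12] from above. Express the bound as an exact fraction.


μ = E[X] = 7, a = 12.
Markov: P[X ≥ 12] ≤ μ/a = (7)/12 = 7/12.
Numerically: ≈ 0.58333.
(Since a = 12 > μ = 7.00000, the bound 7/12 is < 1 and informative.)

P[X ≥ 12] ≤ 7/12 ≈ 0.58333.


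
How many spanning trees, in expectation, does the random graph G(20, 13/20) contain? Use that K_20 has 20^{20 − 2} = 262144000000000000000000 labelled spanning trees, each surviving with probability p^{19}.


K_20 has 20^{20 − 2} = 262144000000000000000000 labelled spanning trees.
For each such spanning tree H, let X_H = 1 if all 19 edges of H are present in G. Then P[X_H = 1] = p^{19} = (13/20)^{19} = 1461920290375446110677/5242880000000000000000000.
Summing the indicators: E[X] = Σ_H E[X_H] = 262144000000000000000000 · p^{19} = 262144000000000000000000 · 1461920290375446110677/5242880000000000000000000 = 1461920290375446110677/20.
Numerically: E[X] ≈ 7.3096e+19.

E[X] = 262144000000000000000000 · (13/20)^{19} = 1461920290375446110677/20 ≈ 7.3096e+19.


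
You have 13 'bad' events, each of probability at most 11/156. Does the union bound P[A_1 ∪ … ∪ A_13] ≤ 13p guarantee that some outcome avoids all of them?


Union bound: P[∪_{i=1}^{13} A_i] ≤ Σ_i P[A_i] ≤ 13·p = 13·(11/156) = 11/12.
Numerically: 11/12 ≈ 0.91667.
Is 11/12 < 1? YES.
Since P[∪ A_i] ≤ 11/12 < 1, the complement has P[∩ A_i^c] ≥ 1 − 11/12 = 1/12 > 0, so some outcome avoids every A_i.

13·p = 11/12 ≈ 0.91667; existence CERTIFIED by the union bound.


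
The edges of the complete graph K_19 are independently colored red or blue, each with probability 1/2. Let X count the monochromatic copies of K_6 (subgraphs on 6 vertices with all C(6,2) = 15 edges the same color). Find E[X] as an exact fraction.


Let X = Σ_S X_S over the C(19, 6) = 27132 subsets S of size 6, where X_S = 1 if the K_6 on S is monochromatic.
For a fixed S, the K_6 on S has C(6, 2) = 15 edges. P[all 15 edges red] = (1/2)^15, and likewise for blue, so P[monochromatic] = 2·(1/2)^15 = 2^{1 − 15} = 1/16384.
By linearity: E[X] = C(19, 6) · 2^{1 − 15} = 27132 · 1/16384 = 6783/4096.
Numerically: E[X] ≈ 1.656.

E[X] = C(19,6)·2^(1−C(6,2)) = 6783/4096 ≈ 1.656.


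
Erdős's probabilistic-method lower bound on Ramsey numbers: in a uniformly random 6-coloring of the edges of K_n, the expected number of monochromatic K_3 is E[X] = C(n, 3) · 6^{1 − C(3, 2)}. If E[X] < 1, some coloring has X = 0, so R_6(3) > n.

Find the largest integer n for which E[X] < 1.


We need C(n, 3) · 6^{1 − 3} < 1, i.e. C(n, 3) < 6^{3 − 1} = 36.
Check values of n near the boundary:
  n = 3: C(3, 3) = 1; 1 < 36? YES
  n = 4: C(4, 3) = 4; 4 < 36? YES
  n = 5: C(5, 3) = 10; 10 < 36? YES
  n = 6: C(6, 3) = 20; 20 < 36? YES
  n = 7: C(7, 3) = 35; 35 < 36? YES
  n = 8: C(8, 3) = 56; 56 < 36? NO
  n = 9: C(9, 3) = 84; 84 < 36? NO
  n = 10: C(10, 3) = 120; 120 < 36? NO
The largest n with C(n, 3) < 36 is n = 7 (where E[X] = 35/36 ≈ 0.97222). Hence R_6(3) > 7, i.e. R_6(3) ≥ 8.

Largest n = 7; hence R_6(3) > 7.


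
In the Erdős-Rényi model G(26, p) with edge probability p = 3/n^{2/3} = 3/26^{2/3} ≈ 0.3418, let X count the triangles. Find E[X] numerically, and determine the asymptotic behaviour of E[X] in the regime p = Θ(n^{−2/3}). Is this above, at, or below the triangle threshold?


Number of potential triangles: C(26, 3) = 2600.
Each occurs with probability p³ ≈ (0.3418)³ ≈ 3.994083e-02.
By linearity: E[X] = C(26, 3)·p³ ≈ 2600 · 3.994083e-02 ≈ 103.8462.
Since α = 2/3 < 1, p = c/n^{2/3} ≫ 1/n is above the triangle threshold p ~ 1/n. Asymptotically E[X] ~ (c³/6)·n^{3(1−α)} = (3³/6)·n^{1} → ∞; triangles are abundant w.h.p.

E[X] ≈ 103.8462; in regime p = Θ(1/n^{2/3}) E[X] diverges (above the triangle threshold p ~ 1/n).


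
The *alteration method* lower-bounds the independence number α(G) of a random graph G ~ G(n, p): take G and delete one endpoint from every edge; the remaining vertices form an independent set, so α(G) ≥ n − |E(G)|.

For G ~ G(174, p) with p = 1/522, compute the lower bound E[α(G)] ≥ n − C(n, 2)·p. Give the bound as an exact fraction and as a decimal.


E[|E(G)|] = C(174, 2)·p = 15051 · (1/522) = 173/6.
E[α(G)] ≥ n − E[|E(G)|] = 174 − 173/6 = 871/6.
Numerically: ≈ 145.166667.
(This is only a lower bound; the true E[α(G)] may be larger.)

E[α(G)] ≥ 871/6 ≈ 145.166667.


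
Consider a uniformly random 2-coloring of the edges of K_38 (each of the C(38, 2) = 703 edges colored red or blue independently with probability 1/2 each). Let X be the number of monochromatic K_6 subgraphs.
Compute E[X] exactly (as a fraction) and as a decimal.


Let X = Σ_S X_S over the C(38, 6) = 2760681 subsets S of size 6, where X_S = 1 if the K_6 on S is monochromatic.
For a fixed S, the K_6 on S has C(6, 2) = 15 edges. P[all 15 edges red] = (1/2)^15, and likewise for blue, so P[monochromatic] = 2·(1/2)^15 = 2^{1 − 15} = 1/16384.
Summing: E[X] = C(38, 6) · 2^{1 − 15} = 2760681 · 1/16384 = 2760681/16384.
Numerically: E[X] ≈ 168.499.

E[X] = C(38,6)·2^(1−C(6,2)) = 2760681/16384 ≈ 168.499.


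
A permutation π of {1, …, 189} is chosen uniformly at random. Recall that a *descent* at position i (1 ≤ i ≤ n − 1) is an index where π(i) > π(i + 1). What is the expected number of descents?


Write X = Σ X_I over i = 1, …, 188, with X_I the indicator of one descent.
There are 188 indicators.
For each fixed i, the pair (π(i), π(i+1)) is a uniformly random ordered pair of distinct values from {1, …, 189}; by symmetry P[π(i) > π(i+1)] = 1/2.
By linearity: E[X] = 188 · (1/2) = (189 − 1) · (1/2) = 94 ≈ 94.0000.

E[X] = 94 = 94.0000.


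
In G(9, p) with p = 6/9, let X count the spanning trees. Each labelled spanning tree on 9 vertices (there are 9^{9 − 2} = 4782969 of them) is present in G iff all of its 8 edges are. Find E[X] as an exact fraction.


K_9 has 9^{9 − 2} = 4782969 labelled spanning trees.
For each such spanning tree H, let X_H = 1 if all 8 edges of H are present in G. Then P[X_H = 1] = p^{8} = (2/3)^{8} = 256/6561.
By linearity of expectation: E[X] = Σ_H E[X_H] = 4782969 · p^{8} = 4782969 · 256/6561 = 186624.
Numerically: E[X] ≈ 186624.

E[X] = 4782969 · (2/3)^{8} = 186624 ≈ 186624.


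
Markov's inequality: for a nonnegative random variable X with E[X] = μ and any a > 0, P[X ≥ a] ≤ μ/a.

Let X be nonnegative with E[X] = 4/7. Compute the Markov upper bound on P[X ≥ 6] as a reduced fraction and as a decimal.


μ = E[X] = 4/7, a = 6.
Markov: P[X ≥ 6] ≤ μ/a = (4/7)/6 = 2/21.
Numerically: ≈ 0.0952.
(Since a = 6 > μ = 0.5714, the bound 2/21 is < 1 and informative.)

P[X ≥ 6] ≤ 2/21 ≈ 0.0952.


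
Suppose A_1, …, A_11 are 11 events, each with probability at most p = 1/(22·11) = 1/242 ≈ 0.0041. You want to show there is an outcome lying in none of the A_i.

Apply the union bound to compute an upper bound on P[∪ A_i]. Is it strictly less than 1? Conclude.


Union bound: P[∪_{i=1}^{11} A_i] ≤ Σ_i P[A_i] ≤ 11·p = 11·(1/242) = 1/22.
Numerically: 1/22 ≈ 0.0455.
Is 1/22 < 1? YES.
Since P[∪ A_i] ≤ 1/22 < 1, the complement has P[∩ A_i^c] ≥ 1 − 1/22 = 21/22 > 0, so some outcome avoids every A_i.

11·p = 1/22 ≈ 0.0455; existence CERTIFIED by the union bound.


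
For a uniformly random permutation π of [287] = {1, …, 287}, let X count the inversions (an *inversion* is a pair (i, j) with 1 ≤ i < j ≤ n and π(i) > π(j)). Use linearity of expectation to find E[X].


Write X = Σ X_I over the C(287, 2) = 41041 pairs i < j, with X_I the indicator of one inversion.
There are 41041 indicators.
For each fixed pair i < j, the values π(i) and π(j) are two distinct elements of {1, …, 287} in uniformly random order; by symmetry P[π(i) > π(j)] = 1/2.
By linearity: E[X] = 41041 · (1/2) = C(287, 2) · (1/2) = 41041/2 = 41041/2 ≈ 20520.500.

E[X] = 41041/2 = 20520.500.


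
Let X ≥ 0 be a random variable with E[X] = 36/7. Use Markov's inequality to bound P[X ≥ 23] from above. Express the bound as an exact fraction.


μ = E[X] = 36/7, a = 23.
Markov: P[X ≥ 23] ≤ μ/a = (36/7)/23 = 36/161.
Numerically: ≈ 0.2236.
(Since a = 23 > μ = 5.1429, the bound 36/161 is < 1 and informative.)

P[X ≥ 23] ≤ 36/161 ≈ 0.2236.


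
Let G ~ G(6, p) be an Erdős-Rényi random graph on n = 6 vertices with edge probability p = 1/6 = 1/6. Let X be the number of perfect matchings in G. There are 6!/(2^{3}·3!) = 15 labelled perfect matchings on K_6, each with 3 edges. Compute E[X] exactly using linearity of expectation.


K_6 has 6!/(2^{3}·3!) = 15 labelled perfect matchings.
For each such perfect matching H, let X_H = 1 if all 3 edges of H are present in G. Then P[X_H = 1] = p^{3} = (1/6)^{3} = 1/216.
Summing the indicators: E[X] = Σ_H E[X_H] = 15 · p^{3} = 15 · 1/216 = 5/72.
Numerically: E[X] ≈ 0.0694.

E[X] = 15 · (1/6)^{3} = 5/72 ≈ 0.0694.


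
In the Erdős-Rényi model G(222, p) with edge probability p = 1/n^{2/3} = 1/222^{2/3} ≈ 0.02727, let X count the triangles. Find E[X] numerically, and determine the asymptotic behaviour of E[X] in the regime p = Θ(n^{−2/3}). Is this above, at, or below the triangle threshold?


Number of potential triangles: C(222, 3) = 1798940.
Each occurs with probability p³ ≈ (0.02727)³ ≈ 2.029056e-05.
By linearity: E[X] = C(222, 3)·p³ ≈ 1798940 · 2.029056e-05 ≈ 36.5015.
Since α = 2/3 < 1, p = c/n^{2/3} ≫ 1/n is above the triangle threshold p ~ 1/n. Asymptotically E[X] ~ (c³/6)·n^{3(1−α)} = (1³/6)·n^{1} → ∞; triangles are abundant w.h.p.

E[X] ≈ 36.5015; in regime p = Θ(1/n^{2/3}) E[X] diverges (above the triangle threshold p ~ 1/n).


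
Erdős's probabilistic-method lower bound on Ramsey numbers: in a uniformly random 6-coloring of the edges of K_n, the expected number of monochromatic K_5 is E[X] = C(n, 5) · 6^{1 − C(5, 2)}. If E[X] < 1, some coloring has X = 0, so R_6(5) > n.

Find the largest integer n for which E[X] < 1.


We need C(n, 5) · 6^{1 − 10} < 1, i.e. C(n, 5) < 6^{10 − 1} = 10077696.
Check values of n near the boundary:
  n = 64: C(64, 5) = 7624512; 7624512 < 10077696? YES
  n = 65: C(65, 5) = 8259888; 8259888 < 10077696? YES
  n = 66: C(66, 5) = 8936928; 8936928 < 10077696? YES
  n = 67: C(67, 5) = 9657648; 9657648 < 10077696? YES
  n = 68: C(68, 5) = 10424128; 10424128 < 10077696? NO
  n = 69: C(69, 5) = 11238513; 11238513 < 10077696? NO
  n = 70: C(70, 5) = 12103014; 12103014 < 10077696? NO
The largest n with C(n, 5) < 10077696 is n = 67 (where E[X] = 67067/69984 ≈ 0.958319). Hence R_6(5) > 67, i.e. R_6(5) ≥ 68.

Largest n = 67; hence R_6(5) > 67.


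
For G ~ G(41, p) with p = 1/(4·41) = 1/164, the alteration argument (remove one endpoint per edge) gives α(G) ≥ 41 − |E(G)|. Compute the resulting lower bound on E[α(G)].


E[|E(G)|] = C(41, 2)·p = 820 · (1/164) = 5.
E[α(G)] ≥ n − E[|E(G)|] = 41 − 5 = 36.
Numerically: ≈ 36.000000.
(This is only a lower bound; the true E[α(G)] may be larger.)

E[α(G)] ≥ 36 ≈ 36.000000.


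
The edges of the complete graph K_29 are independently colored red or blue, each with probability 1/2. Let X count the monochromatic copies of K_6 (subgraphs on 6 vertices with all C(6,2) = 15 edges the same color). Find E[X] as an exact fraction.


Let X = Σ_S X_S over the C(29, 6) = 475020 subsets S of size 6, where X_S = 1 if the K_6 on S is monochromatic.
For a fixed S, the K_6 on S has C(6, 2) = 15 edges. P[all 15 edges red] = (1/2)^15, and likewise for blue, so P[monochromatic] = 2·(1/2)^15 = 2^{1 − 15} = 1/16384.
By linearity: E[X] = C(29, 6) · 2^{1 − 15} = 475020 · 1/16384 = 118755/4096.
Numerically: E[X] ≈ 28.99292.

E[X] = C(29,6)·2^(1−C(6,2)) = 118755/4096 ≈ 28.99292.


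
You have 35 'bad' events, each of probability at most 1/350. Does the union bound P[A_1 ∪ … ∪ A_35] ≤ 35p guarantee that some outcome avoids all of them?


Union bound: P[∪_{i=1}^{35} A_i] ≤ Σ_i P[A_i] ≤ 35·p = 35·(1/350) = 1/10.
Numerically: 1/10 ≈ 0.1000000.
Is 1/10 < 1? YES.
Since P[∪ A_i] ≤ 1/10 < 1, the complement has P[∩ A_i^c] ≥ 1 − 1/10 = 9/10 > 0, so some outcome avoids every A_i.

35·p = 1/10 ≈ 0.1000000; existence CERTIFIED by the union bound.


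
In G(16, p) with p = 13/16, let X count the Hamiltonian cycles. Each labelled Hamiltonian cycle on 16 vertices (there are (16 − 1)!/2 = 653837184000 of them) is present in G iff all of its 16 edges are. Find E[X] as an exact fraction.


K_16 has (16 − 1)!/2 = 653837184000 labelled Hamiltonian cycles.
For each such Hamiltonian cycle H, let X_H = 1 if all 16 edges of H are present in G. Then P[X_H = 1] = p^{16} = (13/16)^{16} = 665416609183179841/18446744073709551616.
By linearity of expectation: E[X] = Σ_H E[X_H] = 653837184000 · p^{16} = 653837184000 · 665416609183179841/18446744073709551616 = 424877072202303561918952875/18014398509481984.
Numerically: E[X] ≈ 2.36e+10.

E[X] = 653837184000 · (13/16)^{16} = 424877072202303561918952875/18014398509481984 ≈ 2.36e+10.


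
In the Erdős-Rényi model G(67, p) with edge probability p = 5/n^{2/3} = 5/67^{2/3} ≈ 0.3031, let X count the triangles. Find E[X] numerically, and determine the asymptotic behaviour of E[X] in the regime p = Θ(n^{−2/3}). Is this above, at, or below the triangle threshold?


Number of potential triangles: C(67, 3) = 47905.
Each occurs with probability p³ ≈ (0.3031)³ ≈ 2.784585e-02.
By linearity: E[X] = C(67, 3)·p³ ≈ 47905 · 2.784585e-02 ≈ 1333.9552.
Since α = 2/3 < 1, p = c/n^{2/3} ≫ 1/n is above the triangle threshold p ~ 1/n. Asymptotically E[X] ~ (c³/6)·n^{3(1−α)} = (5³/6)·n^{1} → ∞; triangles are abundant w.h.p.

E[X] ≈ 1333.9552; in regime p = Θ(1/n^{2/3}) E[X] diverges (above the triangle threshold p ~ 1/n).


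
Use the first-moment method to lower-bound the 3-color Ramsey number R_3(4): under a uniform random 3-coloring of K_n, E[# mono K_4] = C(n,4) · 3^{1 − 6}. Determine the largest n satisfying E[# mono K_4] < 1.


We need C(n, 4) · 3^{1 − 6} < 1, i.e. C(n, 4) < 3^{6 − 1} = 243.
Check values of n near the boundary:
  n = 7: C(7, 4) = 35; 35 < 243? YES
  n = 8: C(8, 4) = 70; 70 < 243? YES
  n = 9: C(9, 4) = 126; 126 < 243? YES
  n = 10: C(10, 4) = 210; 210 < 243? YES
  n = 11: C(11, 4) = 330; 330 < 243? NO
  n = 12: C(12, 4) = 495; 495 < 243? NO
  n = 13: C(13, 4) = 715; 715 < 243? NO
The largest n with C(n, 4) < 243 is n = 10 (where E[X] = 70/81 ≈ 0.864). Hence R_3(4) > 10, i.e. R_3(4) ≥ 11.

Largest n = 10; hence R_3(4) > 10.


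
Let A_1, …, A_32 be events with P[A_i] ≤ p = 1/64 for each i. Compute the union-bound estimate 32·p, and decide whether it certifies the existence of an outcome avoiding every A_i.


Union bound: P[∪_{i=1}^{32} A_i] ≤ Σ_i P[A_i] ≤ 32·p = 32·(1/64) = 1/2.
Numerically: 1/2 ≈ 0.500000.
Is 1/2 < 1? YES.
Since P[∪ A_i] ≤ 1/2 < 1, the complement has P[∩ A_i^c] ≥ 1 − 1/2 = 1/2 > 0, so some outcome avoids every A_i.

32·p = 1/2 ≈ 0.500000; existence CERTIFIED by the union bound.


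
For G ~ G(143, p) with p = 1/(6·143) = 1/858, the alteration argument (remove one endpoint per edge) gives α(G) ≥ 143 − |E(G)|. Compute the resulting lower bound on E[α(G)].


E[|E(G)|] = C(143, 2)·p = 10153 · (1/858) = 71/6.
E[α(G)] ≥ n − E[|E(G)|] = 143 − 71/6 = 787/6.
Numerically: ≈ 131.1667.
(This is only a lower bound; the true E[α(G)] may be larger.)

E[α(G)] ≥ 787/6 ≈ 131.1667.


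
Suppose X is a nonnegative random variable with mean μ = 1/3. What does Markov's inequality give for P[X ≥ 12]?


μ = E[X] = 1/3, a = 12.
Markov: P[X ≥ 12] ≤ μ/a = (1/3)/12 = 1/36.
Numerically: ≈ 0.028.
(Since a = 12 > μ = 0.333, the bound 1/36 is < 1 and informative.)

P[X ≥ 12] ≤ 1/36 ≈ 0.028.


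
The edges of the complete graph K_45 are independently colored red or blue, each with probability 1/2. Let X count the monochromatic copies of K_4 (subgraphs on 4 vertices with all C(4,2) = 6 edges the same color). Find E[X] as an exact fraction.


Let X = Σ_S X_S over the C(45, 4) = 148995 subsets S of size 4, where X_S = 1 if the K_4 on S is monochromatic.
For a fixed S, the K_4 on S has C(4, 2) = 6 edges. P[all 6 edges red] = (1/2)^6, and likewise for blue, so P[monochromatic] = 2·(1/2)^6 = 2^{1 − 6} = 1/32.
By linearity: E[X] = C(45, 4) · 2^{1 − 6} = 148995 · 1/32 = 148995/32.
Numerically: E[X] ≈ 4656.0938.

E[X] = C(45,4)·2^(1−C(4,2)) = 148995/32 ≈ 4656.0938.


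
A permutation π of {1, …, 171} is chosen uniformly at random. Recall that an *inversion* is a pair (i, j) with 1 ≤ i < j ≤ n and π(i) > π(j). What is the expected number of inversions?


Write X = Σ X_I over the C(171, 2) = 14535 pairs i < j, with X_I the indicator of one inversion.
There are 14535 indicators.
For each fixed pair i < j, the values π(i) and π(j) are two distinct elements of {1, …, 171} in uniformly random order; by symmetry P[π(i) > π(j)] = 1/2.
By linearity: E[X] = 14535 · (1/2) = C(171, 2) · (1/2) = 14535/2 = 14535/2 ≈ 7267.500.

E[X] = 14535/2 = 7267.500.


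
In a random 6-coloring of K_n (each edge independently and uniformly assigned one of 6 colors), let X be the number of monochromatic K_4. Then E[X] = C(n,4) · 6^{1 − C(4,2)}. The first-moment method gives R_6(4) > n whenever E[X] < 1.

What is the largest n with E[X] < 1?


We need C(n, 4) · 6^{1 − 6} < 1, i.e. C(n, 4) < 6^{6 − 1} = 7776.
Check values of n near the boundary:
  n = 19: C(19, 4) = 3876; 3876 < 7776? YES
  n = 20: C(20, 4) = 4845; 4845 < 7776? YES
  n = 21: C(21, 4) = 5985; 5985 < 7776? YES
  n = 22: C(22, 4) = 7315; 7315 < 7776? YES
  n = 23: C(23, 4) = 8855; 8855 < 7776? NO
The largest n with C(n, 4) < 7776 is n = 22 (where E[X] = 7315/7776 ≈ 0.941). Hence R_6(4) > 22, i.e. R_6(4) ≥ 23.

Largest n = 22; hence R_6(4) > 22.


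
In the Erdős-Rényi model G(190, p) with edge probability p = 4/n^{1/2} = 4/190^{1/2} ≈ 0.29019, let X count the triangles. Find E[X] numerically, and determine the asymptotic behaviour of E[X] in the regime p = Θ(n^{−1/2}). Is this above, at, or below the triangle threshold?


Number of potential triangles: C(190, 3) = 1125180.
Each occurs with probability p³ ≈ (0.29019)³ ≈ 2.4437095e-02.
By linearity: E[X] = C(190, 3)·p³ ≈ 1125180 · 2.4437095e-02 ≈ 27496.13026.
Since α = 1/2 < 1, p = c/n^{1/2} ≫ 1/n is above the triangle threshold p ~ 1/n. Asymptotically E[X] ~ (c³/6)·n^{3(1−α)} = (4³/6)·n^{1.5} → ∞; triangles are abundant w.h.p.

E[X] ≈ 27496.13026; in regime p = Θ(1/n^{1/2}) E[X] diverges (above the triangle threshold p ~ 1/n).


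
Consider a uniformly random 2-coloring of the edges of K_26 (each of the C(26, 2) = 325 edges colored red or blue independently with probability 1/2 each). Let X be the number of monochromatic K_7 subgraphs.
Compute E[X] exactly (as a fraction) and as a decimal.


Let X = Σ_S X_S over the C(26, 7) = 657800 subsets S of size 7, where X_S = 1 if the K_7 on S is monochromatic.
For a fixed S, the K_7 on S has C(7, 2) = 21 edges. P[all 21 edges red] = (1/2)^21, and likewise for blue, so P[monochromatic] = 2·(1/2)^21 = 2^{1 − 21} = 1/1048576.
By linearity: E[X] = C(26, 7) · 2^{1 − 21} = 657800 · 1/1048576 = 82225/131072.
Numerically: E[X] ≈ 0.6273.

E[X] = C(26,7)·2^(1−C(7,2)) = 82225/131072 ≈ 0.6273.


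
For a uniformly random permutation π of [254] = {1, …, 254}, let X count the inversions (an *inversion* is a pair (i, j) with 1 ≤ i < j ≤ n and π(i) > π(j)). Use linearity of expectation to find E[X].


Write X = Σ X_I over the C(254, 2) = 32131 pairs i < j, with X_I the indicator of one inversion.
There are 32131 indicators.
For each fixed pair i < j, the values π(i) and π(j) are two distinct elements of {1, …, 254} in uniformly random order; by symmetry P[π(i) > π(j)] = 1/2.
By linearity: E[X] = 32131 · (1/2) = C(254, 2) · (1/2) = 32131/2 = 32131/2 ≈ 16065.500.

E[X] = 32131/2 = 16065.500.


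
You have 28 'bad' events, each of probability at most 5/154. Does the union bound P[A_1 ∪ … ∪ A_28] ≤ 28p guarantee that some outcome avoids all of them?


Union bound: P[∪_{i=1}^{28} A_i] ≤ Σ_i P[A_i] ≤ 28·p = 28·(5/154) = 10/11.
Numerically: 10/11 ≈ 0.90909.
Is 10/11 < 1? YES.
Since P[∪ A_i] ≤ 10/11 < 1, the complement has P[∩ A_i^c] ≥ 1 − 10/11 = 1/11 > 0, so some outcome avoids every A_i.

28·p = 10/11 ≈ 0.90909; existence CERTIFIED by the union bound.


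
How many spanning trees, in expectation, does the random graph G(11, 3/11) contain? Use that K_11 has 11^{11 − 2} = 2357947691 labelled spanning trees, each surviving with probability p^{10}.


K_11 has 11^{11 − 2} = 2357947691 labelled spanning trees.
For each such spanning tree H, let X_H = 1 if all 10 edges of H are present in G. Then P[X_H = 1] = p^{10} = (3/11)^{10} = 59049/25937424601.
Summing the indicators: E[X] = Σ_H E[X_H] = 2357947691 · p^{10} = 2357947691 · 59049/25937424601 = 59049/11.
Numerically: E[X] ≈ 5.37e+03.

E[X] = 2357947691 · (3/11)^{10} = 59049/11 ≈ 5.37e+03.


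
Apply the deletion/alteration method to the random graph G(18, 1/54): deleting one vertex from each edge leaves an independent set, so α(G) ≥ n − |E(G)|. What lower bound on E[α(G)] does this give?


E[|E(G)|] = C(18, 2)·p = 153 · (1/54) = 17/6.
E[α(G)] ≥ n − E[|E(G)|] = 18 − 17/6 = 91/6.
Numerically: ≈ 15.16667.
(This is only a lower bound; the true E[α(G)] may be larger.)

E[α(G)] ≥ 91/6 ≈ 15.16667.


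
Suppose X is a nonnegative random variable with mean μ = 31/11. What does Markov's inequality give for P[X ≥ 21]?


μ = E[X] = 31/11, a = 21.
Markov: P[X ≥ 21] ≤ μ/a = (31/11)/21 = 31/231.
Numerically: ≈ 0.1342.
(Since a = 21 > μ = 2.8182, the bound 31/231 is < 1 and informative.)

P[X ≥ 21] ≤ 31/231 ≈ 0.1342.


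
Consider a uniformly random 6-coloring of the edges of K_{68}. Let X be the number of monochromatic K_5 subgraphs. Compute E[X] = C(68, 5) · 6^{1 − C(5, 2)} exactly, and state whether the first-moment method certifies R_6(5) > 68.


E[X] = C(68, 5) · 6^{1 − 10} = 10424128 · 6^{−9} = 10424128/10077696.
As a reduced fraction: E[X] = 162877/157464 ≈ 1.03438.
Is E[X] < 1? NO.
Since E[X] ≥ 1, the first-moment bound is inconclusive at n = 68; it does NOT by itself certify R_6(5) > 68.

E[X] = 162877/157464 ≈ 1.03438; E[X] ≥ 1; first-moment method inconclusive here.


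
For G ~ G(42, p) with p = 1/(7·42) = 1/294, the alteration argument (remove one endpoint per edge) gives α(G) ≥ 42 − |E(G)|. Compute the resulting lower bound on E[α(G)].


E[|E(G)|] = C(42, 2)·p = 861 · (1/294) = 41/14.
E[α(G)] ≥ n − E[|E(G)|] = 42 − 41/14 = 547/14.
Numerically: ≈ 39.07143.
(This is only a lower bound; the true E[α(G)] may be larger.)

E[α(G)] ≥ 547/14 ≈ 39.07143.


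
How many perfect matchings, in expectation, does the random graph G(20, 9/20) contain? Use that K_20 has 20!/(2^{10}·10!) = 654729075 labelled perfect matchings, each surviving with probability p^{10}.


K_20 has 20!/(2^{10}·10!) = 654729075 labelled perfect matchings.
For each such perfect matching H, let X_H = 1 if all 10 edges of H are present in G. Then P[X_H = 1] = p^{10} = (9/20)^{10} = 3486784401/10240000000000.
By linearity: E[X] = Σ_H E[X_H] = 654729075 · p^{10} = 654729075 · 3486784401/10240000000000 = 91315965023646363/409600000000.
Numerically: E[X] ≈ 2.229e+05.

E[X] = 654729075 · (9/20)^{10} = 91315965023646363/409600000000 ≈ 2.229e+05.


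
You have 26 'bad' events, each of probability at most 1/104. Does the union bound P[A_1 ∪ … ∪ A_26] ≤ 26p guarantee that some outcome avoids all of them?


Union bound: P[∪_{i=1}^{26} A_i] ≤ Σ_i P[A_i] ≤ 26·p = 26·(1/104) = 1/4.
Numerically: 1/4 ≈ 0.250000.
Is 1/4 < 1? YES.
Since P[∪ A_i] ≤ 1/4 < 1, the complement has P[∩ A_i^c] ≥ 1 − 1/4 = 3/4 > 0, so some outcome avoids every A_i.

26·p = 1/4 ≈ 0.250000; existence CERTIFIED by the union bound.


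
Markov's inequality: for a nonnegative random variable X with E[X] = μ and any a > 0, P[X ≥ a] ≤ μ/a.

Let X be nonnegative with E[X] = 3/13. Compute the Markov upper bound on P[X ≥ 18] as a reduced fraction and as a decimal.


μ = E[X] = 3/13, a = 18.
Markov: P[X ≥ 18] ≤ μ/a = (3/13)/18 = 1/78.
Numerically: ≈ 0.0128.
(Since a = 18 > μ = 0.2308, the bound 1/78 is < 1 and informative.)

P[X ≥ 18] ≤ 1/78 ≈ 0.0128.


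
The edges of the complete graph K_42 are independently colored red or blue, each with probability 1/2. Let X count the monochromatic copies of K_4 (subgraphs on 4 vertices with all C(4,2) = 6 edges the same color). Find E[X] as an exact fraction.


Let X = Σ_S X_S over the C(42, 4) = 111930 subsets S of size 4, where X_S = 1 if the K_4 on S is monochromatic.
For a fixed S, the K_4 on S has C(4, 2) = 6 edges. P[all 6 edges red] = (1/2)^6, and likewise for blue, so P[monochromatic] = 2·(1/2)^6 = 2^{1 − 6} = 1/32.
By linearity: E[X] = C(42, 4) · 2^{1 − 6} = 111930 · 1/32 = 55965/16.
Numerically: E[X] ≈ 3497.812500.

E[X] = C(42,4)·2^(1−C(4,2)) = 55965/16 ≈ 3497.812500.


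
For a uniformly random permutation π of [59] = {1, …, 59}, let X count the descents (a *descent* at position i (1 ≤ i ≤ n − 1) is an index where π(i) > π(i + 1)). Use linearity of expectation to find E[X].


Write X = Σ X_I over i = 1, …, 58, with X_I the indicator of one descent.
There are 58 indicators.
For each fixed i, the pair (π(i), π(i+1)) is a uniformly random ordered pair of distinct values from {1, …, 59}; by symmetry P[π(i) > π(i+1)] = 1/2.
By linearity: E[X] = 58 · (1/2) = (59 − 1) · (1/2) = 29 ≈ 29.000000.

E[X] = 29 = 29.000000.


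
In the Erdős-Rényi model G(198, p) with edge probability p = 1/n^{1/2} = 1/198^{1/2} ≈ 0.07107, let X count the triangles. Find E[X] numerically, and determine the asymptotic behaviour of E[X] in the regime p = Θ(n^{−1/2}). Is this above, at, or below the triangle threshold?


Number of potential triangles: C(198, 3) = 1274196.
Each occurs with probability p³ ≈ (0.07107)³ ≈ 3.589238e-04.
By linearity: E[X] = C(198, 3)·p³ ≈ 1274196 · 3.589238e-04 ≈ 457.3392.
Since α = 1/2 < 1, p = c/n^{1/2} ≫ 1/n is above the triangle threshold p ~ 1/n. Asymptotically E[X] ~ (c³/6)·n^{3(1−α)} = (1³/6)·n^{1.5} → ∞; triangles are abundant w.h.p.

E[X] ≈ 457.3392; in regime p = Θ(1/n^{1/2}) E[X] diverges (above the triangle threshold p ~ 1/n).


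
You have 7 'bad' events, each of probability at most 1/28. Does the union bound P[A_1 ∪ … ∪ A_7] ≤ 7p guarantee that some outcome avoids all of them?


Union bound: P[∪_{i=1}^{7} A_i] ≤ Σ_i P[A_i] ≤ 7·p = 7·(1/28) = 1/4.
Numerically: 1/4 ≈ 0.25000.
Is 1/4 < 1? YES.
Since P[∪ A_i] ≤ 1/4 < 1, the complement has P[∩ A_i^c] ≥ 1 − 1/4 = 3/4 > 0, so some outcome avoids every A_i.

7·p = 1/4 ≈ 0.25000; existence CERTIFIED by the union bound.


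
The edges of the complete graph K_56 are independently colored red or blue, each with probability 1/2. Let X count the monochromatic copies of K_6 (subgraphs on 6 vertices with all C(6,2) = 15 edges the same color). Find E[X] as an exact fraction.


Let X = Σ_S X_S over the C(56, 6) = 32468436 subsets S of size 6, where X_S = 1 if the K_6 on S is monochromatic.
For a fixed S, the K_6 on S has C(6, 2) = 15 edges. P[all 15 edges red] = (1/2)^15, and likewise for blue, so P[monochromatic] = 2·(1/2)^15 = 2^{1 − 15} = 1/16384.
Summing: E[X] = C(56, 6) · 2^{1 − 15} = 32468436 · 1/16384 = 8117109/4096.
Numerically: E[X] ≈ 1981.716.

E[X] = C(56,6)·2^(1−C(6,2)) = 8117109/4096 ≈ 1981.716.


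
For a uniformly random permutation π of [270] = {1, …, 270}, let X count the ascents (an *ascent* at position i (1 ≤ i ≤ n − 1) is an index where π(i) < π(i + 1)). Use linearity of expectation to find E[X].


Write X = Σ X_I over i = 1, …, 269, with X_I the indicator of one ascent.
There are 269 indicators.
For each fixed i, the pair (π(i), π(i+1)) is a uniformly random ordered pair of distinct values from {1, …, 270}; by symmetry P[π(i) < π(i+1)] = 1/2.
By linearity: E[X] = 269 · (1/2) = (270 − 1) · (1/2) = 269/2 ≈ 134.5000.

E[X] = 269/2 = 134.5000.


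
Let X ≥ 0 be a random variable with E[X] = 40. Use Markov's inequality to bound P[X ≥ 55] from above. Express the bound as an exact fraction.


μ = E[X] = 40, a = 55.
Markov: P[X ≥ 55] ≤ μ/a = (40)/55 = 8/11.
Numerically: ≈ 0.72727.
(Since a = 55 > μ = 40.00000, the bound 8/11 is < 1 and informative.)

P[X ≥ 55] ≤ 8/11 ≈ 0.72727.


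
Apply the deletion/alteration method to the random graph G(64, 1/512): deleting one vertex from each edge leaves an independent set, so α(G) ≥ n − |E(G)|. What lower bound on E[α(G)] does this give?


E[|E(G)|] = C(64, 2)·p = 2016 · (1/512) = 63/16.
E[α(G)] ≥ n − E[|E(G)|] = 64 − 63/16 = 961/16.
Numerically: ≈ 60.0625.
(This is only a lower bound; the true E[α(G)] may be larger.)

E[α(G)] ≥ 961/16 ≈ 60.0625.


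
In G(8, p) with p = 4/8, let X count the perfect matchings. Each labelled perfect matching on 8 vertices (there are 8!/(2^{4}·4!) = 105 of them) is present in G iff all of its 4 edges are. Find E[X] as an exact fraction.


K_8 has 8!/(2^{4}·4!) = 105 labelled perfect matchings.
For each such perfect matching H, let X_H = 1 if all 4 edges of H are present in G. Then P[X_H = 1] = p^{4} = (1/2)^{4} = 1/16.
Summing the indicators: E[X] = Σ_H E[X_H] = 105 · p^{4} = 105 · 1/16 = 105/16.
Numerically: E[X] ≈ 6.56.

E[X] = 105 · (1/2)^{4} = 105/16 ≈ 6.56.


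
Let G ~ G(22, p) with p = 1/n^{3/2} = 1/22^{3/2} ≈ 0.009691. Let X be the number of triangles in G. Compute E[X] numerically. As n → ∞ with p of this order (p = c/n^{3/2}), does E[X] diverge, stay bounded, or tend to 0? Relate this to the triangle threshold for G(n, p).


Number of potential triangles: C(22, 3) = 1540.
Each occurs with probability p³ ≈ (0.009691)³ ≈ 9.101185e-07.
By linearity: E[X] = C(22, 3)·p³ ≈ 1540 · 9.101185e-07 ≈ 0.0014.
Since α = 3/2 > 1, p = c/n^{3/2} = o(1/n) is below the triangle threshold p ~ 1/n. Asymptotically E[X] ~ (c³/6)·n^{3(1−α)} = (1³/6)·n^{-1.5} → 0, so by Markov's inequality G has no triangles w.h.p.

E[X] ≈ 0.0014; in regime p = Θ(1/n^{3/2}) E[X] tends to 0 (below the triangle threshold p ~ 1/n).


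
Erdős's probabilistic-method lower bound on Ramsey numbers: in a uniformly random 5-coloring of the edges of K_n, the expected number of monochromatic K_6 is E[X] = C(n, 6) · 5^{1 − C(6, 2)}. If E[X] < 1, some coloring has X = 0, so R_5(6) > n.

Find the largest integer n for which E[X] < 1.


We need C(n, 6) · 5^{1 − 15} < 1, i.e. C(n, 6) < 5^{15 − 1} = 6103515625.
Check values of n near the boundary:
  n = 125: C(125, 6) = 4690625500; 4690625500 < 6103515625? YES
  n = 126: C(126, 6) = 4925156775; 4925156775 < 6103515625? YES
  n = 127: C(127, 6) = 5169379425; 5169379425 < 6103515625? YES
  n = 128: C(128, 6) = 5423611200; 5423611200 < 6103515625? YES
  n = 129: C(129, 6) = 5688177600; 5688177600 < 6103515625? YES
  n = 130: C(130, 6) = 5963412000; 5963412000 < 6103515625? YES
  n = 131: C(131, 6) = 6249655776; 6249655776 < 6103515625? NO
  n = 132: C(132, 6) = 6547258432; 6547258432 < 6103515625? NO
The largest n with C(n, 6) < 6103515625 is n = 130 (where E[X] = 47707296/48828125 ≈ 0.97705). Hence R_5(6) > 130, i.e. R_5(6) ≥ 131.

Largest n = 130; hence R_5(6) > 130.


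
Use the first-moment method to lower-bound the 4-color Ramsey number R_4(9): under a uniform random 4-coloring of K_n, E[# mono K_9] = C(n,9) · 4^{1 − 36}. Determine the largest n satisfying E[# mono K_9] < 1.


We need C(n, 9) · 4^{1 − 36} < 1, i.e. C(n, 9) < 4^{36 − 1} = 1180591620717411303424.
Check values of n near the boundary:
  n = 912: C(912, 9) = 1156095740032081475120; 1156095740032081475120 < 1180591620717411303424? YES
  n = 913: C(913, 9) = 1167605542753639808390; 1167605542753639808390 < 1180591620717411303424? YES
  n = 914: C(914, 9) = 1179217089587653905932; 1179217089587653905932 < 1180591620717411303424? YES
  n = 915: C(915, 9) = 1190931166636537885130; 1190931166636537885130 < 1180591620717411303424? NO
The largest n with C(n, 9) < 1180591620717411303424 is n = 914 (where E[X] = 294804272396913476483/295147905179352825856 ≈ 0.9988). Hence R_4(9) > 914, i.e. R_4(9) ≥ 915.

Largest n = 914; hence R_4(9) > 914.


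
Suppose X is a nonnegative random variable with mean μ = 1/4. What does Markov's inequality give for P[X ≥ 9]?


μ = E[X] = 1/4, a = 9.
Markov: P[X ≥ 9] ≤ μ/a = (1/4)/9 = 1/36.
Numerically: ≈ 0.028.
(Since a = 9 > μ = 0.250, the bound 1/36 is < 1 and informative.)

P[X ≥ 9] ≤ 1/36 ≈ 0.028.


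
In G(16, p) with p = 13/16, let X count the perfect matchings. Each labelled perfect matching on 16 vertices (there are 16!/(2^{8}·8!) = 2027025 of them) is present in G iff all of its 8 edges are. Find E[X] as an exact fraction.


K_16 has 16!/(2^{8}·8!) = 2027025 labelled perfect matchings.
For each such perfect matching H, let X_H = 1 if all 8 edges of H are present in G. Then P[X_H = 1] = p^{8} = (13/16)^{8} = 815730721/4294967296.
By linearity: E[X] = Σ_H E[X_H] = 2027025 · p^{8} = 2027025 · 815730721/4294967296 = 1653506564735025/4294967296.
Numerically: E[X] ≈ 3.85e+05.

E[X] = 2027025 · (13/16)^{8} = 1653506564735025/4294967296 ≈ 3.85e+05.


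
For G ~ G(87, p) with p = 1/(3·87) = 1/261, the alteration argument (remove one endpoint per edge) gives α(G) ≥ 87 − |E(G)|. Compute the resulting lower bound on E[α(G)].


E[|E(G)|] = C(87, 2)·p = 3741 · (1/261) = 43/3.
E[α(G)] ≥ n − E[|E(G)|] = 87 − 43/3 = 218/3.
Numerically: ≈ 72.667.
(This is only a lower bound; the true E[α(G)] may be larger.)

E[α(G)] ≥ 218/3 ≈ 72.667.


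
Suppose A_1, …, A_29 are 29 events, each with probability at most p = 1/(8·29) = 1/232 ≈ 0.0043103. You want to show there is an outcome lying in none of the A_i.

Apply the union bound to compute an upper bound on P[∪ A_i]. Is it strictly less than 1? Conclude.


Union bound: P[∪_{i=1}^{29} A_i] ≤ Σ_i P[A_i] ≤ 29·p = 29·(1/232) = 1/8.
Numerically: 1/8 ≈ 0.1250000.
Is 1/8 < 1? YES.
Since P[∪ A_i] ≤ 1/8 < 1, the complement has P[∩ A_i^c] ≥ 1 − 1/8 = 7/8 > 0, so some outcome avoids every A_i.

29·p = 1/8 ≈ 0.1250000; existence CERTIFIED by the union bound.
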